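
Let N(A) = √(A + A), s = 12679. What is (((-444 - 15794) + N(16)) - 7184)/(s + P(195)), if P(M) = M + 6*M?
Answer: -11711/7022 + √2/3511 ≈ -1.6674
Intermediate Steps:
N(A) = √2*√A (N(A) = √(2*A) = √2*√A)
P(M) = 7*M
(((-444 - 15794) + N(16)) - 7184)/(s + P(195)) = (((-444 - 15794) + √2*√16) - 7184)/(12679 + 7*195) = ((-16238 + √2*4) - 7184)/(12679 + 1365) = ((-16238 + 4*√2) - 7184)/14044 = (-23422 + 4*√2)*(1/14044) = -11711/7022 + √2/3511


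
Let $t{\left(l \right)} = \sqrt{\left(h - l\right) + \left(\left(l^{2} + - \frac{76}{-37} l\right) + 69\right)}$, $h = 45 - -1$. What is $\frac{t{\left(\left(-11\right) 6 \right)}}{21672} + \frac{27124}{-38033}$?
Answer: $- \frac{27124}{38033} + \frac{\sqrt{6025561}}{801864} \approx -0.71011$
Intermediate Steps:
$h = 46$ ($h = 45 + 1 = 46$)
$t{\left(l \right)} = \sqrt{115 + l^{2} + \frac{39 l}{37}}$ ($t{\left(l \right)} = \sqrt{\left(46 - l\right) + \left(\left(l^{2} + - \frac{76}{-37} l\right) + 69\right)} = \sqrt{\left(46 - l\right) + \left(\left(l^{2} + \left(-76\right) \left(- \frac{1}{37}\right) l\right) + 69\right)} = \sqrt{\left(46 - l\right) + \left(\left(l^{2} + \frac{76 l}{37}\right) + 69\right)} = \sqrt{\left(46 - l\right) + \left(69 + l^{2} + \frac{76 l}{37}\right)} = \sqrt{115 + l^{2} + \frac{39 l}{37}}$)
$\frac{t{\left(\left(-11\right) 6 \right)}}{21672} + \frac{27124}{-38033} = \frac{\frac{1}{37} \sqrt{157435 + 1369 \left(\left(-11\right) 6\right)^{2} + 1443 \left(\left(-11\right) 6\right)}}{21672} + \frac{27124}{-38033} = \frac{\sqrt{157435 + 1369 \left(-66\right)^{2} + 1443 \left(-66\right)}}{37} \cdot \frac{1}{21672} + 27124 \left(- \frac{1}{38033}\right) = \frac{\sqrt{157435 + 1369 \cdot 4356 - 95238}}{37} \cdot \frac{1}{21672} - \frac{27124}{38033} = \frac{\sqrt{157435 + 5963364 - 95238}}{37} \cdot \frac{1}{21672} - \frac{27124}{38033} = \frac{\sqrt{6025561}}{37} \cdot \frac{1}{21672} - \frac{27124}{38033} = \frac{\sqrt{6025561}}{801864} - \frac{27124}{38033} = - \frac{27124}{38033} + \frac{\sqrt{6025561}}{801864}$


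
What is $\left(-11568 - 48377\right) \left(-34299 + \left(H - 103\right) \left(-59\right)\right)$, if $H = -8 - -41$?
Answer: $1808480705$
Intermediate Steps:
$H = 33$ ($H = -8 + 41 = 33$)
$\left(-11568 - 48377\right) \left(-34299 + \left(H - 103\right) \left(-59\right)\right) = \left(-11568 - 48377\right) \left(-34299 + \left(33 - 103\right) \left(-59\right)\right) = - 59945 \left(-34299 - -4130\right) = - 59945 \left(-34299 + 4130\right) = \left(-59945\right) \left(-30169\right) = 1808480705$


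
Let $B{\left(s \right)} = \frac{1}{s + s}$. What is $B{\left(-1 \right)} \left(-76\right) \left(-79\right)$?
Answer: $-3002$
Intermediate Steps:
$B{\left(s \right)} = \frac{1}{2 s}$
$B{\left(-1 \right)} \left(-76\right) \left(-79\right) = \frac{1}{2 \left(-1\right)} \left(-76\right) \left(-79\right) = \frac{1}{2} \left(-1\right) \left(-76\right) \left(-79\right) = \left(- \frac{1}{2}\right) \left(-76\right) \left(-79\right) = 38 \left(-79\right) = -3002$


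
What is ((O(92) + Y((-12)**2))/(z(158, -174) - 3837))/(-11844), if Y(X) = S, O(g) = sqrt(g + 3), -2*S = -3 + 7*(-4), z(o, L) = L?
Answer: 31/95012568 + sqrt(95)/47506284 ≈ 5.3144e-7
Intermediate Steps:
S = 31/2 (S = -(-3 + 7*(-4))/2 = -(-3 - 28)/2 = -1/2*(-31) = 31/2 ≈ 15.500)
O(g) = sqrt(3 + g)
Y(X) = 31/2
((O(92) + Y((-12)**2))/(z(158, -174) - 3837))/(-11844) = ((sqrt(3 + 92) + 31/2)/(-174 - 3837))/(-11844) = ((sqrt(95) + 31/2)/(-4011))*(-1/11844) = ((31/2 + sqrt(95))*(-1/4011))*(-1/11844) = (-31/8022 - sqrt(95)/4011)*(-1/11844) = 31/95012568 + sqrt(95)/47506284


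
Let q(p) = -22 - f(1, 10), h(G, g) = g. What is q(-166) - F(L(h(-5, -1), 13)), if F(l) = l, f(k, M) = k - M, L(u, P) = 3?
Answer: -16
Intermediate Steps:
q(p) = -13 (q(p) = -22 - (1 - 1*10) = -22 - (1 - 10) = -22 - 1*(-9) = -22 + 9 = -13)
q(-166) - F(L(h(-5, -1), 13)) = -13 - 1*3 = -13 - 3 = -16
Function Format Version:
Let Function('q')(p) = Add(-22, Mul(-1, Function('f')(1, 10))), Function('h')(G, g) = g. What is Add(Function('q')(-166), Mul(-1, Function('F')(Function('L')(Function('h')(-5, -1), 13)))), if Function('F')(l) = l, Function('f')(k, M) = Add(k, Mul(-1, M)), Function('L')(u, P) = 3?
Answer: -16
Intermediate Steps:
Function('q')(p) = -13 (Function('q')(p) = Add(-22, Mul(-1, Add(1, Mul(-1, 10)))) = Add(-22, Mul(-1, Add(1, -10))) = Add(-22, Mul(-1, -9)) = Add(-22, 9) = -13)
Add(Function('q')(-166), Mul(-1, Function('F')(Function('L')(Function('h')(-5, -1), 13)))) = Add(-13, Mul(-1, 3)) = Add(-13, -3) = -16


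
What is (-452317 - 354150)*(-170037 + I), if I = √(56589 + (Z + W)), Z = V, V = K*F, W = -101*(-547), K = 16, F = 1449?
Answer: 137129229279 - 1612934*√33755 ≈ 1.3683e+11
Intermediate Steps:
W = 55247
V = 23184 (V = 16*1449 = 23184)
Z = 23184
I = 2*√33755 (I = √(56589 + (23184 + 55247)) = √(56589 + 78431) = √135020 = 2*√33755 ≈ 367.45)
(-452317 - 354150)*(-170037 + I) = (-452317 - 354150)*(-170037 + 2*√33755) = -806467*(-170037 + 2*√33755) = 137129229279 - 1612934*√33755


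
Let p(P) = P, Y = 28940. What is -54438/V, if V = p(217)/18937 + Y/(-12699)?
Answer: 13091302663794/545281097 ≈ 24008.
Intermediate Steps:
V = -545281097/240480963 (V = 217/18937 + 28940/(-12699) = 217*(1/18937) + 28940*(-1/12699) = 217/18937 - 28940/12699 = -545281097/240480963 ≈ -2.2675)
-54438/V = -54438/(-545281097/240480963) = -54438*(-240480963/545281097) = 13091302663794/545281097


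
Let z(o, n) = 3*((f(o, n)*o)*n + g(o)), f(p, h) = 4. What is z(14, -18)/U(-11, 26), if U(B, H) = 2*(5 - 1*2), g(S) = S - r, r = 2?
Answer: -498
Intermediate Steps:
g(S) = -2 + S (g(S) = S - 1*2 = S - 2 = -2 + S)
U(B, H) = 6 (U(B, H) = 2*(5 - 2) = 2*3 = 6)
z(o, n) = -6 + 3*o + 12*n*o (z(o, n) = 3*((4*o)*n + (-2 + o)) = 3*(4*n*o + (-2 + o)) = 3*(-2 + o + 4*n*o) = -6 + 3*o + 12*n*o)
z(14, -18)/U(-11, 26) = (-6 + 3*14 + 12*(-18)*14)/6 = (-6 + 42 - 3024)*(1/6) = -2988*1/6 = -498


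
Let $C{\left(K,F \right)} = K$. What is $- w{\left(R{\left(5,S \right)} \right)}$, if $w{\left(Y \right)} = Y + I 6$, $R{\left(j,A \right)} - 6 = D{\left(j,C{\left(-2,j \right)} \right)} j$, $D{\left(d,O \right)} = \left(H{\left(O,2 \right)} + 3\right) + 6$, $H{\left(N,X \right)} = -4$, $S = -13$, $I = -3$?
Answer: $-13$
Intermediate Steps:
$D{\left(d,O \right)} = 5$ ($D{\left(d,O \right)} = \left(-4 + 3\right) + 6 = -1 + 6 = 5$)
$R{\left(j,A \right)} = 6 + 5 j$
$w{\left(Y \right)} = -18 + Y$ ($w{\left(Y \right)} = Y - 18 = -18 + Y$)
$- w{\left(R{\left(5,S \right)} \right)} = - (-18 + \left(6 + 5 \cdot 5\right)) = - (-18 + \left(6 + 25\right)) = - (-18 + 31) = \left(-1\right) 13 = -13$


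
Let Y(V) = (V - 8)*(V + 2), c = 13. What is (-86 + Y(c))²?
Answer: 121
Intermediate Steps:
Y(V) = (-8 + V)*(2 + V)
(-86 + Y(c))² = (-86 + (-16 + 13² - 6*13))² = (-86 + (-16 + 169 - 78))² = (-86 + 75)² = (-11)² = 121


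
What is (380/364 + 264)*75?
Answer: 1808925/91 ≈ 19878.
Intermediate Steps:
(380/364 + 264)*75 = (380*(1/364) + 264)*75 = (95/91 + 264)*75 = (24119/91)*75 = 1808925/91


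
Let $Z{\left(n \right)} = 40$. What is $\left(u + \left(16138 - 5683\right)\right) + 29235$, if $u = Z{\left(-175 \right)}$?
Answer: $39730$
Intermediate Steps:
$u = 40$
$\left(u + \left(16138 - 5683\right)\right) + 29235 = \left(40 + \left(16138 - 5683\right)\right) + 29235 = \left(40 + 10455\right) + 29235 = 10495 + 29235 = 39730$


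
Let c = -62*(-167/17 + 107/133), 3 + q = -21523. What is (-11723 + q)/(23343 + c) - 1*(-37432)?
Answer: 2022855924275/54042827 ≈ 37431.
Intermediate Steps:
q = -21526 (q = -3 - 21523 = -21526)
c = 1264304/2261 (c = -62*(-167*1/17 + 107*(1/133)) = -62*(-167/17 + 107/133) = -62*(-20392/2261) = 1264304/2261 ≈ 559.18)
(-11723 + q)/(23343 + c) - 1*(-37432) = (-11723 - 21526)/(23343 + 1264304/2261) - 1*(-37432) = -33249/54042827/2261 + 37432 = -33249*2261/54042827 + 37432 = -75175989/54042827 + 37432 = 2022855924275/54042827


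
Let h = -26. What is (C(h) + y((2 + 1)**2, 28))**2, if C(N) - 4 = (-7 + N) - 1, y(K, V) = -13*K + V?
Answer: 14161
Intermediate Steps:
y(K, V) = V - 13*K
C(N) = -4 + N (C(N) = 4 + ((-7 + N) - 1) = 4 + (-8 + N) = -4 + N)
(C(h) + y((2 + 1)**2, 28))**2 = ((-4 - 26) + (28 - 13*(2 + 1)**2))**2 = (-30 + (28 - 13*3**2))**2 = (-30 + (28 - 13*9))**2 = (-30 + (28 - 117))**2 = (-30 - 89)**2 = (-119)**2 = 14161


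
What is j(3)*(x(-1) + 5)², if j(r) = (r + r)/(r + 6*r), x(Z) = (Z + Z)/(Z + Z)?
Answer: 72/7 ≈ 10.286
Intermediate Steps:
x(Z) = 1 (x(Z) = (2*Z)/((2*Z)) = (2*Z)*(1/(2*Z)) = 1)
j(r) = 2/7 (j(r) = (2*r)/((7*r)) = (2*r)*(1/(7*r)) = 2/7)
j(3)*(x(-1) + 5)² = 2*(1 + 5)²/7 = (2/7)*6² = (2/7)*36 = 72/7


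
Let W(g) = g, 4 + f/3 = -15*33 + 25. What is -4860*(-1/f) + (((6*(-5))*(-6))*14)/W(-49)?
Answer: -30330/553 ≈ -54.846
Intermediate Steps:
f = -1422 (f = -12 + 3*(-15*33 + 25) = -12 + 3*(-495 + 25) = -12 + 3*(-470) = -12 - 1410 = -1422)
-4860*(-1/f) + (((6*(-5))*(-6))*14)/W(-49) = -4860/((-1*(-1422))) + (((6*(-5))*(-6))*14)/(-49) = -4860/1422 + (-30*(-6)*14)*(-1/49) = -4860*1/1422 + (180*14)*(-1/49) = -270/79 + 2520*(-1/49) = -270/79 - 360/7 = -30330/553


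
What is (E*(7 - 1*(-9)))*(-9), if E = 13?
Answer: -1872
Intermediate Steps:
(E*(7 - 1*(-9)))*(-9) = (13*(7 - 1*(-9)))*(-9) = (13*(7 + 9))*(-9) = (13*16)*(-9) = 208*(-9) = -1872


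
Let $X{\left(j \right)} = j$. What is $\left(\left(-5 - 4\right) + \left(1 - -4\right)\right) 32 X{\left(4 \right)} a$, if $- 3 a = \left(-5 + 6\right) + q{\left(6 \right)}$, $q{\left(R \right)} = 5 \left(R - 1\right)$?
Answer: $\frac{13312}{3} \approx 4437.3$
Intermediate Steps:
$q{\left(R \right)} = -5 + 5 R$ ($q{\left(R \right)} = 5 \left(-1 + R\right) = -5 + 5 R$)
$a = - \frac{26}{3}$ ($a = - \frac{\left(-5 + 6\right) + \left(-5 + 5 \cdot 6\right)}{3} = - \frac{1 + \left(-5 + 30\right)}{3} = - \frac{1 + 25}{3} = \left(- \frac{1}{3}\right) 26 = - \frac{26}{3} \approx -8.6667$)
$\left(\left(-5 - 4\right) + \left(1 - -4\right)\right) 32 X{\left(4 \right)} a = \left(\left(-5 - 4\right) + \left(1 - -4\right)\right) 32 \cdot 4 \left(- \frac{26}{3}\right) = \left(-9 + \left(1 + 4\right)\right) 32 \left(- \frac{104}{3}\right) = \left(-9 + 5\right) 32 \left(- \frac{104}{3}\right) = \left(-4\right) 32 \left(- \frac{104}{3}\right) = \left(-128\right) \left(- \frac{104}{3}\right) = \frac{13312}{3}$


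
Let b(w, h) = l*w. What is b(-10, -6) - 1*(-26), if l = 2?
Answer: 6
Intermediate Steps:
b(w, h) = 2*w
b(-10, -6) - 1*(-26) = 2*(-10) - 1*(-26) = -20 + 26 = 6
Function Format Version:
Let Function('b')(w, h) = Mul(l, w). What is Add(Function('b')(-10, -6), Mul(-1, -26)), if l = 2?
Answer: 6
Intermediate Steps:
Function('b')(w, h) = Mul(2, w)
Add(Function('b')(-10, -6), Mul(-1, -26)) = Add(Mul(2, -10), Mul(-1, -26)) = Add(-20, 26) = 6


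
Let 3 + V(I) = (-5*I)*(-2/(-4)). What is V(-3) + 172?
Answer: 353/2 ≈ 176.50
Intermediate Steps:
V(I) = -3 - 5*I/2 (V(I) = -3 + (-5*I)*(-2/(-4)) = -3 + (-5*I)*(-2*(-¼)) = -3 - 5*I*(½) = -3 - 5*I/2)
V(-3) + 172 = (-3 - 5/2*(-3)) + 172 = (-3 + 15/2) + 172 = 9/2 + 172 = 353/2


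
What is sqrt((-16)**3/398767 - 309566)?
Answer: 3*I*sqrt(5469519595637134)/398767 ≈ 556.39*I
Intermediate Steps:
sqrt((-16)**3/398767 - 309566) = sqrt(-4096*1/398767 - 309566) = sqrt(-4096/398767 - 309566) = sqrt(-123444709218/398767) = 3*I*sqrt(5469519595637134)/398767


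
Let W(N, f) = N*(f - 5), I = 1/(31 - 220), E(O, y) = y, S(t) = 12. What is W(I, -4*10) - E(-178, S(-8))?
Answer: -247/21 ≈ -11.762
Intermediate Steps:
I = -1/189 (I = 1/(-189) = -1/189 ≈ -0.0052910)
W(N, f) = N*(-5 + f)
W(I, -4*10) - E(-178, S(-8)) = -(-5 - 4*10)/189 - 1*12 = -(-5 - 40)/189 - 12 = -1/189*(-45) - 12 = 5/21 - 12 = -247/21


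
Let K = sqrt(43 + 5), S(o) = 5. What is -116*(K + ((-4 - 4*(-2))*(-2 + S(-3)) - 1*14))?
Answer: 232 - 464*sqrt(3) ≈ -571.67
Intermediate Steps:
K = 4*sqrt(3) (K = sqrt(48) = 4*sqrt(3) ≈ 6.9282)
-116*(K + ((-4 - 4*(-2))*(-2 + S(-3)) - 1*14)) = -116*(4*sqrt(3) + ((-4 - 4*(-2))*(-2 + 5) - 1*14)) = -116*(4*sqrt(3) + ((-4 + 8)*3 - 14)) = -116*(4*sqrt(3) + (4*3 - 14)) = -116*(4*sqrt(3) + (12 - 14)) = -116*(4*sqrt(3) - 2) = -116*(-2 + 4*sqrt(3)) = 232 - 464*sqrt(3)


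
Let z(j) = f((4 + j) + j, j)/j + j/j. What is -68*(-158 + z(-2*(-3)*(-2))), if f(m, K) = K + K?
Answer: 10540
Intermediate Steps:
f(m, K) = 2*K
z(j) = 3 (z(j) = (2*j)/j + j/j = 2 + 1 = 3)
-68*(-158 + z(-2*(-3)*(-2))) = -68*(-158 + 3) = -68*(-155) = 10540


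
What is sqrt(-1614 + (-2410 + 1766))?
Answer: I*sqrt(2258) ≈ 47.518*I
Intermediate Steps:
sqrt(-1614 + (-2410 + 1766)) = sqrt(-1614 - 644) = sqrt(-2258) = I*sqrt(2258)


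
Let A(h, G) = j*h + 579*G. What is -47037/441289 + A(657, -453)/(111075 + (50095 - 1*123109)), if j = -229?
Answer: -20436433013/1866211181 ≈ -10.951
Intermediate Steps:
A(h, G) = -229*h + 579*G
-47037/441289 + A(657, -453)/(111075 + (50095 - 1*123109)) = -47037/441289 + (-229*657 + 579*(-453))/(111075 + (50095 - 1*123109)) = -47037*1/441289 + (-150453 - 262287)/(111075 + (50095 - 123109)) = -47037/441289 - 412740/(111075 - 73014) = -47037/441289 - 412740/38061 = -47037/441289 - 412740*1/38061 = -47037/441289 - 45860/4229 = -20436433013/1866211181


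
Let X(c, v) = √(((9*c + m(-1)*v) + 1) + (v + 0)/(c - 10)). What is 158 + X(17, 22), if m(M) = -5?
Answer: 158 + √2310/7 ≈ 164.87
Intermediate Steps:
X(c, v) = √(1 - 5*v + 9*c + v/(-10 + c)) (X(c, v) = √(((9*c - 5*v) + 1) + (v + 0)/(c - 10)) = √(((-5*v + 9*c) + 1) + v/(-10 + c)) = √((1 - 5*v + 9*c) + v/(-10 + c)) = √(1 - 5*v + 9*c + v/(-10 + c)))
158 + X(17, 22) = 158 + √((22 + (-10 + 17)*(1 - 5*22 + 9*17))/(-10 + 17)) = 158 + √((22 + 7*(1 - 110 + 153))/7) = 158 + √((22 + 7*44)/7) = 158 + √((22 + 308)/7) = 158 + √((⅐)*330) = 158 + √(330/7) = 158 + √2310/7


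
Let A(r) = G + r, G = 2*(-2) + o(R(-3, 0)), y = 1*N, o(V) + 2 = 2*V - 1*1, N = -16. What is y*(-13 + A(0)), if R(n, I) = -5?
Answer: 480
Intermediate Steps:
o(V) = -3 + 2*V (o(V) = -2 + (2*V - 1*1) = -2 + (2*V - 1) = -2 + (-1 + 2*V) = -3 + 2*V)
y = -16 (y = 1*(-16) = -16)
G = -17 (G = 2*(-2) + (-3 + 2*(-5)) = -4 + (-3 - 10) = -4 - 13 = -17)
A(r) = -17 + r
y*(-13 + A(0)) = -16*(-13 + (-17 + 0)) = -16*(-13 - 17) = -16*(-30) = 480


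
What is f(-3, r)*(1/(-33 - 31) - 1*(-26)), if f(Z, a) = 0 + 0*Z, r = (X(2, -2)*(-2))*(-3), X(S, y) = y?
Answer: 0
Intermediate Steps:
r = -12 (r = -2*(-2)*(-3) = 4*(-3) = -12)
f(Z, a) = 0 (f(Z, a) = 0 + 0 = 0)
f(-3, r)*(1/(-33 - 31) - 1*(-26)) = 0*(1/(-33 - 31) - 1*(-26)) = 0*(1/(-64) + 26) = 0*(-1/64 + 26) = 0*(1663/64) = 0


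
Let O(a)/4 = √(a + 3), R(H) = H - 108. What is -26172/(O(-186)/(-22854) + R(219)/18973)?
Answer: -2399048882620458588/624110817079 - 71771148071081784*I*√183/624110817079 ≈ -3.8439e+6 - 1.5557e+6*I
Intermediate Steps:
R(H) = -108 + H
O(a) = 4*√(3 + a) (O(a) = 4*√(a + 3) = 4*√(3 + a))
-26172/(O(-186)/(-22854) + R(219)/18973) = -26172/((4*√(3 - 186))/(-22854) + (-108 + 219)/18973) = -26172/((4*√(-183))*(-1/22854) + 111*(1/18973)) = -26172/((4*(I*√183))*(-1/22854) + 111/18973) = -26172/((4*I*√183)*(-1/22854) + 111/18973) = -26172/(-2*I*√183/11427 + 111/18973) = -26172/(111/18973 - 2*I*√183/11427)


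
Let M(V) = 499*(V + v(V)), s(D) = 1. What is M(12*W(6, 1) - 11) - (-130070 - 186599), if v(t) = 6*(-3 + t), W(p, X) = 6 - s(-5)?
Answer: 478844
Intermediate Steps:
W(p, X) = 5 (W(p, X) = 6 - 1*1 = 6 - 1 = 5)
v(t) = -18 + 6*t
M(V) = -8982 + 3493*V (M(V) = 499*(V + (-18 + 6*V)) = 499*(-18 + 7*V) = -8982 + 3493*V)
M(12*W(6, 1) - 11) - (-130070 - 186599) = (-8982 + 3493*(12*5 - 11)) - (-130070 - 186599) = (-8982 + 3493*(60 - 11)) - 1*(-316669) = (-8982 + 3493*49) + 316669 = (-8982 + 171157) + 316669 = 162175 + 316669 = 478844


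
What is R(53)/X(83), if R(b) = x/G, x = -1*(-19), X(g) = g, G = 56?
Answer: 19/4648 ≈ 0.0040878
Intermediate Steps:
x = 19
R(b) = 19/56
R(53)/X(83) = (19/56)/83 = (19/56)*(1/83) = 19/4648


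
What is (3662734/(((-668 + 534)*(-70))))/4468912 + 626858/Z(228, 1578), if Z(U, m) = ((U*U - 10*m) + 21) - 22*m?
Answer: 13138443252079043/31627428695520 ≈ 415.41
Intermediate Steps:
Z(U, m) = 21 + U² - 32*m (Z(U, m) = ((U² - 10*m) + 21) - 22*m = (21 + U² - 10*m) - 22*m = 21 + U² - 32*m)
(3662734/(((-668 + 534)*(-70))))/4468912 + 626858/Z(228, 1578) = (3662734/(((-668 + 534)*(-70))))/4468912 + 626858/(21 + 228² - 32*1578) = (3662734/((-134*(-70))))*(1/4468912) + 626858/(21 + 51984 - 50496) = (3662734/9380)*(1/4468912) + 626858/1509 = (3662734*(1/9380))*(1/4468912) + 626858*(1/1509) = (1831367/4690)*(1/4468912) + 626858/1509 = 1831367/20959197280 + 626858/1509 = 13138443252079043/31627428695520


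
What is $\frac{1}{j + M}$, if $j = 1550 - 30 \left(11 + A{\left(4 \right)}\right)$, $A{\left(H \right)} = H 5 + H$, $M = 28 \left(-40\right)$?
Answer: $- \frac{1}{620} \approx -0.0016129$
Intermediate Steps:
$M = -1120$
$A{\left(H \right)} = 6 H$ ($A{\left(H \right)} = 5 H + H = 6 H$)
$j = 500$ ($j = 1550 - 30 \left(11 + 6 \cdot 4\right) = 1550 - 30 \left(11 + 24\right) = 1550 - 1050 = 500$)
$\frac{1}{j + M} = \frac{1}{500 - 1120} = \frac{1}{-620} = - \frac{1}{620}$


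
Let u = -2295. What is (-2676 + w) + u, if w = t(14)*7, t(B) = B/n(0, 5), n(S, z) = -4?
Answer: -9991/2 ≈ -4995.5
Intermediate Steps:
t(B) = -B/4 (t(B) = B/(-4) = B*(-1/4) = -B/4)
w = -49/2 (w = -1/4*14*7 = -7/2*7 = -49/2 ≈ -24.500)
(-2676 + w) + u = (-2676 - 49/2) - 2295 = -5401/2 - 2295 = -9991/2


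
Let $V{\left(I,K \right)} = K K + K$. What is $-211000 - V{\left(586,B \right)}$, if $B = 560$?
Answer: $-525160$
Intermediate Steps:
$V{\left(I,K \right)} = K + K^{2}$ ($V{\left(I,K \right)} = K^{2} + K = K + K^{2}$)
$-211000 - V{\left(586,B \right)} = -211000 - 560 \left(1 + 560\right) = -211000 - 560 \cdot 561 = -211000 - 314160 = -525160$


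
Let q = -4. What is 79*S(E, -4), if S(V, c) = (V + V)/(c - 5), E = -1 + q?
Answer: 790/9 ≈ 87.778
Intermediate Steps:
E = -5 (E = -1 - 4 = -5)
S(V, c) = 2*V/(-5 + c) (S(V, c) = (2*V)/(-5 + c) = 2*V/(-5 + c))
79*S(E, -4) = 79*(2*(-5)/(-5 - 4)) = 79*(2*(-5)/(-9)) = 79*(2*(-5)*(-⅑)) = 79*(10/9) = 790/9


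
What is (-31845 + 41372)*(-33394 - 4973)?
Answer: -365522409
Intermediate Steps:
(-31845 + 41372)*(-33394 - 4973) = 9527*(-38367) = -365522409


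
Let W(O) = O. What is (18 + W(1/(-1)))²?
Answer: 289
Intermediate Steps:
(18 + W(1/(-1)))² = (18 + 1/(-1))² = (18 - 1)² = 17² = 289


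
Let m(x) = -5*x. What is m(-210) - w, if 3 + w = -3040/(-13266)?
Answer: 6983029/6633 ≈ 1052.8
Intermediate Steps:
w = -18379/6633 (w = -3 - 3040/(-13266) = -3 - 3040*(-1)/13266 = -3 - 1*(-1520/6633) = -3 + 1520/6633 = -18379/6633 ≈ -2.7708)
m(-210) - w = -5*(-210) - 1*(-18379/6633) = 1050 + 18379/6633 = 6983029/6633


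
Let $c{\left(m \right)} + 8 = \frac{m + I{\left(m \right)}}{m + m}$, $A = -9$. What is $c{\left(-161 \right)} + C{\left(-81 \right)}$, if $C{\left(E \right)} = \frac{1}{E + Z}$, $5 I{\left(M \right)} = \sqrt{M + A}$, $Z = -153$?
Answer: $- \frac{878}{117} - \frac{i \sqrt{170}}{1610} \approx -7.5043 - 0.0080984 i$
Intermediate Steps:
$I{\left(M \right)} = \frac{\sqrt{-9 + M}}{5}$ ($I{\left(M \right)} = \frac{\sqrt{M - 9}}{5} = \frac{\sqrt{-9 + M}}{5}$)
$C{\left(E \right)} = \frac{1}{-153 + E}$ ($C{\left(E \right)} = \frac{1}{E - 153} = \frac{1}{-153 + E}$)
$c{\left(m \right)} = -8 + \frac{m + \frac{\sqrt{-9 + m}}{5}}{2 m}$ ($c{\left(m \right)} = -8 + \frac{m + \frac{\sqrt{-9 + m}}{5}}{m + m} = -8 + \frac{m + \frac{\sqrt{-9 + m}}{5}}{2 m}$)
$c{\left(-161 \right)} + C{\left(-81 \right)} = \frac{\sqrt{-9 - 161} - -12075}{10 \left(-161\right)} + \frac{1}{-153 - 81} = \frac{1}{10} \left(- \frac{1}{161}\right) \left(\sqrt{-170} + 12075\right) + \frac{1}{-234} = \frac{1}{10} \left(- \frac{1}{161}\right) \left(i \sqrt{170} + 12075\right) - \frac{1}{234} = \frac{1}{10} \left(- \frac{1}{161}\right) \left(12075 + i \sqrt{170}\right) - \frac{1}{234} = \left(- \frac{15}{2} - \frac{i \sqrt{170}}{1610}\right) - \frac{1}{234} = - \frac{878}{117} - \frac{i \sqrt{170}}{1610}$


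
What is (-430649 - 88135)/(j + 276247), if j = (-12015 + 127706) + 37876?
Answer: -37056/30701 ≈ -1.2070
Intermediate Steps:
j = 153567 (j = 115691 + 37876 = 153567)
(-430649 - 88135)/(j + 276247) = (-430649 - 88135)/(153567 + 276247) = -518784/429814 = -518784*1/429814 = -37056/30701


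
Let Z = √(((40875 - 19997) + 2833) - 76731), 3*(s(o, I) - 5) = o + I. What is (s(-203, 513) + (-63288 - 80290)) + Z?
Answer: -430409/3 + 2*I*√13255 ≈ -1.4347e+5 + 230.26*I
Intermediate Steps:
s(o, I) = 5 + I/3 + o/3 (s(o, I) = 5 + (o + I)/3 = 5 + (I + o)/3 = 5 + (I/3 + o/3) = 5 + I/3 + o/3)
Z = 2*I*√13255 (Z = √((20878 + 2833) - 76731) = √(23711 - 76731) = √(-53020) = 2*I*√13255 ≈ 230.26*I)
(s(-203, 513) + (-63288 - 80290)) + Z = ((5 + (⅓)*513 + (⅓)*(-203)) + (-63288 - 80290)) + 2*I*√13255 = ((5 + 171 - 203/3) - 143578) + 2*I*√13255 = (325/3 - 143578) + 2*I*√13255 = -430409/3 + 2*I*√13255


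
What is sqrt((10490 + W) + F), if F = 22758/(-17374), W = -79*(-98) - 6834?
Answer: 11*sqrt(7107764209)/8687 ≈ 106.76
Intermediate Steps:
W = 908 (W = 7742 - 6834 = 908)
F = -11379/8687 (F = 22758*(-1/17374) = -11379/8687 ≈ -1.3099)
sqrt((10490 + W) + F) = sqrt((10490 + 908) - 11379/8687) = sqrt(11398 - 11379/8687) = sqrt(99003047/8687) = 11*sqrt(7107764209)/8687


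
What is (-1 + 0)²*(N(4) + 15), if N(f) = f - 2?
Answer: 17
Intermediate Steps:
N(f) = -2 + f
(-1 + 0)²*(N(4) + 15) = (-1 + 0)²*((-2 + 4) + 15) = (-1)²*(2 + 15) = 1*17 = 17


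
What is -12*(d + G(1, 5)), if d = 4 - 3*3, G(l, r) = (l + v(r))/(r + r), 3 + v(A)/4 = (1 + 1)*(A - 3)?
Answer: 54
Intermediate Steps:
v(A) = -36 + 8*A (v(A) = -12 + 4*((1 + 1)*(A - 3)) = -12 + 4*(2*(-3 + A)) = -12 + 4*(-6 + 2*A) = -12 + (-24 + 8*A) = -36 + 8*A)
G(l, r) = (-36 + l + 8*r)/(2*r) (G(l, r) = (l + (-36 + 8*r))/(r + r) = (-36 + l + 8*r)/((2*r)) = (-36 + l + 8*r)*(1/(2*r)) = (-36 + l + 8*r)/(2*r))
d = -5 (d = 4 - 9 = -5)
-12*(d + G(1, 5)) = -12*(-5 + (½)*(-36 + 1 + 8*5)/5) = -12*(-5 + (½)*(⅕)*(-36 + 1 + 40)) = -12*(-5 + (½)*(⅕)*5) = -12*(-5 + ½) = -12*(-9/2) = 54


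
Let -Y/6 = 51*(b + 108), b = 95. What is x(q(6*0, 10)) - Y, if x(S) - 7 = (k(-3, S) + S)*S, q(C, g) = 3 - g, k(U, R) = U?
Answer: 62195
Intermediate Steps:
x(S) = 7 + S*(-3 + S) (x(S) = 7 + (-3 + S)*S = 7 + S*(-3 + S))
Y = -62118 (Y = -306*(95 + 108) = -306*203 = -6*10353 = -62118)
x(q(6*0, 10)) - Y = (7 + (3 - 1*10)**2 - 3*(3 - 1*10)) - 1*(-62118) = (7 + (3 - 10)**2 - 3*(3 - 10)) + 62118 = (7 + (-7)**2 - 3*(-7)) + 62118 = (7 + 49 + 21) + 62118 = 77 + 62118 = 62195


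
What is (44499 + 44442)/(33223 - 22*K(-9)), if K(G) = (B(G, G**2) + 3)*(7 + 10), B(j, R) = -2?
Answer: 88941/32849 ≈ 2.7076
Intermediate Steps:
K(G) = 17 (K(G) = (-2 + 3)*(7 + 10) = 1*17 = 17)
(44499 + 44442)/(33223 - 22*K(-9)) = (44499 + 44442)/(33223 - 22*17) = 88941/(33223 - 374) = 88941/32849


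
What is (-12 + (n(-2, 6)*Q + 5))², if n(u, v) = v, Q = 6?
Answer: 841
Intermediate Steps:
(-12 + (n(-2, 6)*Q + 5))² = (-12 + (6*6 + 5))² = (-12 + (36 + 5))² = (-12 + 41)² = 29² = 841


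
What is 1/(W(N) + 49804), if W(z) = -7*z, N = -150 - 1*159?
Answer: 1/51967 ≈ 1.9243e-5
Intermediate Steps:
N = -309 (N = -150 - 159 = -309)
1/(W(N) + 49804) = 1/(-7*(-309) + 49804) = 1/(2163 + 49804) = 1/51967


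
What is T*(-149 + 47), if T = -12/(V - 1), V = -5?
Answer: -204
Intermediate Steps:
T = 2 (T = -12/(-5 - 1) = -12/(-6) = -⅙*(-12) = 2)
T*(-149 + 47) = 2*(-149 + 47) = 2*(-102) = -204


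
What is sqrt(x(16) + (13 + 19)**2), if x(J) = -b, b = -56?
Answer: 6*sqrt(30) ≈ 32.863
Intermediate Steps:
x(J) = 56 (x(J) = -1*(-56) = 56)
sqrt(x(16) + (13 + 19)**2) = sqrt(56 + (13 + 19)**2) = sqrt(56 + 32**2) = sqrt(56 + 1024) = sqrt(1080) = 6*sqrt(30)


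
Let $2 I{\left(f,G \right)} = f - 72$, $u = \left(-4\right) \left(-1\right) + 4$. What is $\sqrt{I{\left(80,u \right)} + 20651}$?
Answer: $9 \sqrt{255} \approx 143.72$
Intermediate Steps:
$u = 8$ ($u = 4 + 4 = 8$)
$I{\left(f,G \right)} = -36 + \frac{f}{2}$ ($I{\left(f,G \right)} = \frac{f - 72}{2} = \frac{-72 + f}{2} = -36 + \frac{f}{2}$)
$\sqrt{I{\left(80,u \right)} + 20651} = \sqrt{\left(-36 + \frac{1}{2} \cdot 80\right) + 20651} = \sqrt{\left(-36 + 40\right) + 20651} = \sqrt{4 + 20651} = \sqrt{20655} = 9 \sqrt{255}$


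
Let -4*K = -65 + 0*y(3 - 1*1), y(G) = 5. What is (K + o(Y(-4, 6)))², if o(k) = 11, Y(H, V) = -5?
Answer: 11881/16 ≈ 742.56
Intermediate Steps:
K = 65/4 (K = -(-65 + 0*5)/4 = -(-65 + 0)/4 = -¼*(-65) = 65/4 ≈ 16.250)
(K + o(Y(-4, 6)))² = (65/4 + 11)² = (109/4)² = 11881/16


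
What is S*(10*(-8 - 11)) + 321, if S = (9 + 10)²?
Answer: -68269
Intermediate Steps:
S = 361 (S = 19² = 361)
S*(10*(-8 - 11)) + 321 = 361*(10*(-8 - 11)) + 321 = 361*(10*(-19)) + 321 = 361*(-190) + 321 = -68590 + 321 = -68269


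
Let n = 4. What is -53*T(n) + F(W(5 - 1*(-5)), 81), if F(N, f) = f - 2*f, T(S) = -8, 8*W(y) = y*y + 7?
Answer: 343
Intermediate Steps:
W(y) = 7/8 + y²/8 (W(y) = (y*y + 7)/8 = (y² + 7)/8 = (7 + y²)/8 = 7/8 + y²/8)
F(N, f) = -f
-53*T(n) + F(W(5 - 1*(-5)), 81) = -53*(-8) - 1*81 = 424 - 81 = 343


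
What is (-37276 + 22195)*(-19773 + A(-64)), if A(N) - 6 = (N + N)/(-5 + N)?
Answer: 6855797465/23 ≈ 2.9808e+8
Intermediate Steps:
A(N) = 6 + 2*N/(-5 + N) (A(N) = 6 + (N + N)/(-5 + N) = 6 + (2*N)/(-5 + N) = 6 + 2*N/(-5 + N))
(-37276 + 22195)*(-19773 + A(-64)) = (-37276 + 22195)*(-19773 + 2*(-15 + 4*(-64))/(-5 - 64)) = -15081*(-19773 + 2*(-15 - 256)/(-69)) = -15081*(-19773 + 2*(-1/69)*(-271)) = -15081*(-19773 + 542/69) = -15081*(-1363795/69) = 6855797465/23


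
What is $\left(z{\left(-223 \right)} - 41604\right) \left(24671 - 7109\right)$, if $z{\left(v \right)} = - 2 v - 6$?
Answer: $-722922168$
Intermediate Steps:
$z{\left(v \right)} = -6 - 2 v$
$\left(z{\left(-223 \right)} - 41604\right) \left(24671 - 7109\right) = \left(\left(-6 - -446\right) - 41604\right) \left(24671 - 7109\right) = \left(\left(-6 + 446\right) - 41604\right) 17562 = \left(440 - 41604\right) 17562 = \left(-41164\right) 17562 = -722922168$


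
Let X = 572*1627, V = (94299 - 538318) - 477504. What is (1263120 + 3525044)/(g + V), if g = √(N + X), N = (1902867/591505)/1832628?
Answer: -1594361061561549413009360/306848048310739216822011 - 9576328*√30377117181386700762680413855/306848048310739216822011 ≈ -5.2014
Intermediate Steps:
V = -921523 (V = -444019 - 477504 = -921523)
N = 634289/361336208380 (N = (1902867*(1/591505))*(1/1832628) = (1902867/591505)*(1/1832628) = 634289/361336208380 ≈ 1.7554e-6)
X = 930644
g = √30377117181386700762680413855/180668104190 (g = √(634289/361336208380 + 930644) = √(336275374312231009/361336208380) = √30377117181386700762680413855/180668104190 ≈ 964.70)
(1263120 + 3525044)/(g + V) = (1263120 + 3525044)/(√30377117181386700762680413855/180668104190 - 921523) = 4788164/(-921523 + √30377117181386700762680413855/180668104190)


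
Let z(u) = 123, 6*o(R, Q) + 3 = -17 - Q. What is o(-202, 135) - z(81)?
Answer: -893/6 ≈ -148.83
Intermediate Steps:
o(R, Q) = -10/3 - Q/6 (o(R, Q) = -1/2 + (-17 - Q)/6 = -1/2 + (-17/6 - Q/6) = -10/3 - Q/6)
o(-202, 135) - z(81) = (-10/3 - 1/6*135) - 1*123 = (-10/3 - 45/2) - 123 = -155/6 - 123 = -893/6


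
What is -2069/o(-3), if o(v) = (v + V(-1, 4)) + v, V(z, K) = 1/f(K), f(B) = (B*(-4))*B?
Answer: 132416/385 ≈ 343.94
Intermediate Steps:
f(B) = -4*B² (f(B) = (-4*B)*B = -4*B²)
V(z, K) = -1/(4*K²) (V(z, K) = 1/(-4*K²) = -1/(4*K²))
o(v) = -1/64 + 2*v (o(v) = (v - ¼/4²) + v = (v - ¼*1/16) + v = (v - 1/64) + v = (-1/64 + v) + v = -1/64 + 2*v)
-2069/o(-3) = -2069/(-1/64 + 2*(-3)) = -2069/(-1/64 - 6) = -2069/(-385/64) = -2069*(-64/385) = 132416/385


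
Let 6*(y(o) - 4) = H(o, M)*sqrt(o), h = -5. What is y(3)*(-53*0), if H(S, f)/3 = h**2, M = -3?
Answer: 0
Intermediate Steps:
H(S, f) = 75 (H(S, f) = 3*(-5)**2 = 3*25 = 75)
y(o) = 4 + 25*sqrt(o)/2 (y(o) = 4 + (75*sqrt(o))/6 = 4 + 25*sqrt(o)/2)
y(3)*(-53*0) = (4 + 25*sqrt(3)/2)*(-53*0) = (4 + 25*sqrt(3)/2)*0 = 0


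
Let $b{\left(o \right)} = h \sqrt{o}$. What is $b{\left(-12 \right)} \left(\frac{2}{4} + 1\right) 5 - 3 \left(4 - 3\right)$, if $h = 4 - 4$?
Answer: $-3$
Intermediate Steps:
$h = 0$ ($h = 4 - 4 = 0$)
$b{\left(o \right)} = 0$ ($b{\left(o \right)} = 0 \sqrt{o} = 0$)
$b{\left(-12 \right)} \left(\frac{2}{4} + 1\right) 5 - 3 \left(4 - 3\right) = 0 \left(\frac{2}{4} + 1\right) 5 - 3 \left(4 - 3\right) = 0 \left(2 \cdot \frac{1}{4} + 1\right) 5 - 3 = 0 \left(\frac{1}{2} + 1\right) 5 - 3 = 0 \cdot \frac{3}{2} \cdot 5 - 3 = 0 \cdot \frac{15}{2} - 3 = 0 - 3 = -3$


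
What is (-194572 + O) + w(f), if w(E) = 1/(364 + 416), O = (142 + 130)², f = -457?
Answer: -94058639/780 ≈ -1.2059e+5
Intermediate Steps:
O = 73984 (O = 272² = 73984)
w(E) = 1/780
(-194572 + O) + w(f) = (-194572 + 73984) + 1/780 = -120588 + 1/780 = -94058639/780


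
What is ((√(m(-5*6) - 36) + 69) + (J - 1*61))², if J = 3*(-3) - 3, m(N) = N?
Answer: (4 - I*√66)² ≈ -50.0 - 64.992*I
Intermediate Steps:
J = -12 (J = -9 - 3 = -12)
((√(m(-5*6) - 36) + 69) + (J - 1*61))² = ((√(-5*6 - 36) + 69) + (-12 - 1*61))² = ((√(-30 - 36) + 69) + (-12 - 61))² = ((√(-66) + 69) - 73)² = ((I*√66 + 69) - 73)² = ((69 + I*√66) - 73)² = (-4 + I*√66)²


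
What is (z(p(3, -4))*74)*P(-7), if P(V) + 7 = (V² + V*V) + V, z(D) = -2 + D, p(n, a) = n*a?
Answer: -87024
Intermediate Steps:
p(n, a) = a*n
P(V) = -7 + V + 2*V² (P(V) = -7 + ((V² + V*V) + V) = -7 + ((V² + V²) + V) = -7 + (2*V² + V) = -7 + (V + 2*V²) = -7 + V + 2*V²)
(z(p(3, -4))*74)*P(-7) = ((-2 - 4*3)*74)*(-7 - 7 + 2*(-7)²) = ((-2 - 12)*74)*(-7 - 7 + 2*49) = (-14*74)*(-7 - 7 + 98) = -1036*84 = -87024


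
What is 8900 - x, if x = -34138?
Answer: 43038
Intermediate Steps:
8900 - x = 8900 - 1*(-34138) = 8900 + 34138 = 43038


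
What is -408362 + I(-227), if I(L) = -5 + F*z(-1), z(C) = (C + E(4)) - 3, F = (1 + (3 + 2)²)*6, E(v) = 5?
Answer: -408211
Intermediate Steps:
F = 156 (F = (1 + 5²)*6 = (1 + 25)*6 = 26*6 = 156)
z(C) = 2 + C (z(C) = (C + 5) - 3 = (5 + C) - 3 = 2 + C)
I(L) = 151 (I(L) = -5 + 156*(2 - 1) = -5 + 156*1 = -5 + 156 = 151)
-408362 + I(-227) = -408362 + 151 = -408211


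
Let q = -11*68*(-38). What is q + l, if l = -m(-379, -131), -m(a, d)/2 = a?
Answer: 27666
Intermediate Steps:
m(a, d) = -2*a
l = -758 (l = -(-2)*(-379) = -1*758 = -758)
q = 28424 (q = -748*(-38) = 28424)
q + l = 28424 - 758 = 27666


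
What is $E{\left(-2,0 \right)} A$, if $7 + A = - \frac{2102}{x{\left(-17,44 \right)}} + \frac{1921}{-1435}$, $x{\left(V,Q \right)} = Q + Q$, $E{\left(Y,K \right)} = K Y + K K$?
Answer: $0$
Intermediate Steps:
$E{\left(Y,K \right)} = K^{2} + K Y$ ($E{\left(Y,K \right)} = K Y + K^{2} = K^{2} + K Y$)
$x{\left(V,Q \right)} = 2 Q$
$A = - \frac{2034689}{63140}$ ($A = -7 + \left(- \frac{2102}{2 \cdot 44} + \frac{1921}{-1435}\right) = -7 + \left(- \frac{2102}{88} + 1921 \left(- \frac{1}{1435}\right)\right) = -7 - \frac{1592709}{63140} = - \frac{2034689}{63140} \approx -32.225$)
$E{\left(-2,0 \right)} A = 0 \left(0 - 2\right) \left(- \frac{2034689}{63140}\right) = 0 \left(-2\right) \left(- \frac{2034689}{63140}\right) = 0 \left(- \frac{2034689}{63140}\right) = 0$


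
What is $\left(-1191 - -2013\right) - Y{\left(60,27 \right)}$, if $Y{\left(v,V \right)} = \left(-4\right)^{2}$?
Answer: $806$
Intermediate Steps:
$Y{\left(v,V \right)} = 16$
$\left(-1191 - -2013\right) - Y{\left(60,27 \right)} = \left(-1191 - -2013\right) - 16 = \left(-1191 + 2013\right) - 16 = 822 - 16 = 806$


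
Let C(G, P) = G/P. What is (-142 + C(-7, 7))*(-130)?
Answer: 18590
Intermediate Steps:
(-142 + C(-7, 7))*(-130) = (-142 - 7/7)*(-130) = (-142 - 7*⅐)*(-130) = (-142 - 1)*(-130) = -143*(-130) = 18590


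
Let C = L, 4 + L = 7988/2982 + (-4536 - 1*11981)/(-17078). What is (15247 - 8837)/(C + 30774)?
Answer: 163219740180/783598515839 ≈ 0.20830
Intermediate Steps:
L = -9016813/25463298 (L = -4 + (7988/2982 + (-4536 - 1*11981)/(-17078)) = -4 + (7988*(1/2982) + (-4536 - 11981)*(-1/17078)) = -4 + (3994/1491 - 16517*(-1/17078)) = -4 + (3994/1491 + 16517/17078) = -4 + 92836379/25463298 = -9016813/25463298 ≈ -0.35411)
C = -9016813/25463298 ≈ -0.35411
(15247 - 8837)/(C + 30774) = (15247 - 8837)/(-9016813/25463298 + 30774) = 6410/(783598515839/25463298) = 6410*(25463298/783598515839) = 163219740180/783598515839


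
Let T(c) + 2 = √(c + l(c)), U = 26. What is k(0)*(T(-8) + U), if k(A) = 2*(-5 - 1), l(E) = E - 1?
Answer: -288 - 12*I*√17 ≈ -288.0 - 49.477*I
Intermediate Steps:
l(E) = -1 + E
T(c) = -2 + √(-1 + 2*c) (T(c) = -2 + √(c + (-1 + c)) = -2 + √(-1 + 2*c))
k(A) = -12 (k(A) = 2*(-6) = -12)
k(0)*(T(-8) + U) = -12*((-2 + √(-1 + 2*(-8))) + 26) = -12*((-2 + √(-1 - 16)) + 26) = -12*((-2 + √(-17)) + 26) = -12*((-2 + I*√17) + 26) = -12*(24 + I*√17) = -288 - 12*I*√17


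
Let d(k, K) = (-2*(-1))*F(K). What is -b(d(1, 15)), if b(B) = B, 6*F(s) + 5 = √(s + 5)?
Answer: 5/3 - 2*√5/3 ≈ 0.17595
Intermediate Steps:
F(s) = -⅚ + √(5 + s)/6 (F(s) = -⅚ + √(s + 5)/6 = -⅚ + √(5 + s)/6)
d(k, K) = -5/3 + √(5 + K)/3 (d(k, K) = (-2*(-1))*(-⅚ + √(5 + K)/6) = 2*(-⅚ + √(5 + K)/6) = -5/3 + √(5 + K)/3)
-b(d(1, 15)) = -(-5/3 + √(5 + 15)/3) = -(-5/3 + √20/3) = -(-5/3 + (2*√5)/3) = -(-5/3 + 2*√5/3) = 5/3 - 2*√5/3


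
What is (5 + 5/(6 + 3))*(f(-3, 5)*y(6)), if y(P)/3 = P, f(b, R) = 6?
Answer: 600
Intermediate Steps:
y(P) = 3*P
(5 + 5/(6 + 3))*(f(-3, 5)*y(6)) = (5 + 5/(6 + 3))*(6*(3*6)) = (5 + 5/9)*(6*18) = (5 + 5*(⅑))*108 = (5 + 5/9)*108 = (50/9)*108 = 600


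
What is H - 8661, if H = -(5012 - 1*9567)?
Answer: -4106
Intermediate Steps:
H = 4555 (H = -(5012 - 9567) = -1*(-4555) = 4555)
H - 8661 = 4555 - 8661 = -4106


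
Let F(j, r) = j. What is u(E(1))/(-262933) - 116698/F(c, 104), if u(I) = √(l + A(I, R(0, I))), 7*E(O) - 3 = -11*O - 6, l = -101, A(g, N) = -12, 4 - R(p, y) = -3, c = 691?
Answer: -116698/691 - I*√113/262933 ≈ -168.88 - 4.0429e-5*I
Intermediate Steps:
R(p, y) = 7 (R(p, y) = 4 - 1*(-3) = 4 + 3 = 7)
E(O) = -3/7 - 11*O/7 (E(O) = 3/7 + (-11*O - 6)/7 = 3/7 + (-6 - 11*O)/7 = 3/7 + (-6/7 - 11*O/7) = -3/7 - 11*O/7)
u(I) = I*√113 (u(I) = √(-101 - 12) = √(-113) = I*√113)
u(E(1))/(-262933) - 116698/F(c, 104) = (I*√113)/(-262933) - 116698/691 = (I*√113)*(-1/262933) - 116698*1/691 = -I*√113/262933 - 116698/691 = -116698/691 - I*√113/262933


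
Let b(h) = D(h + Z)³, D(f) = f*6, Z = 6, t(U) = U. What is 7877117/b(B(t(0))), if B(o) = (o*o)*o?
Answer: 7877117/46656 ≈ 168.83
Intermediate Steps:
B(o) = o³ (B(o) = o²*o = o³)
D(f) = 6*f
b(h) = (36 + 6*h)³ (b(h) = (6*(h + 6))³ = (6*(6 + h))³ = (36 + 6*h)³)
7877117/b(B(t(0))) = 7877117/((216*(6 + 0³)³)) = 7877117/((216*(6 + 0)³)) = 7877117/((216*6³)) = 7877117/((216*216)) = 7877117/46656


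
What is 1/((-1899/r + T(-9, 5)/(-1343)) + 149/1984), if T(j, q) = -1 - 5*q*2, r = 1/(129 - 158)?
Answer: 156736/8631625979 ≈ 1.8158e-5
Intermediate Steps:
r = -1/29 (r = 1/(-29) = -1/29 ≈ -0.034483)
T(j, q) = -1 - 10*q
1/((-1899/r + T(-9, 5)/(-1343)) + 149/1984) = 1/((-1899/(-1/29) + (-1 - 10*5)/(-1343)) + 149/1984) = 1/((-1899*(-29) + (-1 - 50)*(-1/1343)) + 149*(1/1984)) = 1/((55071 - 51*(-1/1343)) + 149/1984) = 1/((55071 + 3/79) + 149/1984) = 1/(4350612/79 + 149/1984) = 1/(8631625979/156736) = 156736/8631625979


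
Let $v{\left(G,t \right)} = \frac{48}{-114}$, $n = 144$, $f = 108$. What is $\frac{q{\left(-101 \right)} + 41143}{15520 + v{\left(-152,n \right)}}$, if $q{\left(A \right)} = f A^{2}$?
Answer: $\frac{21714169}{294872} \approx 73.639$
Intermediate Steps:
$v{\left(G,t \right)} = - \frac{8}{19}$ ($v{\left(G,t \right)} = 48 \left(- \frac{1}{114}\right) = - \frac{8}{19}$)
$q{\left(A \right)} = 108 A^{2}$
$\frac{q{\left(-101 \right)} + 41143}{15520 + v{\left(-152,n \right)}} = \frac{108 \left(-101\right)^{2} + 41143}{15520 - \frac{8}{19}} = \frac{108 \cdot 10201 + 41143}{\frac{294872}{19}} = \left(1101708 + 41143\right) \frac{19}{294872} = 1142851 \cdot \frac{19}{294872} = \frac{21714169}{294872}$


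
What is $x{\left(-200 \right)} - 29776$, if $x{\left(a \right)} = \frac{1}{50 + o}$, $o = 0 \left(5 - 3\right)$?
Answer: $- \frac{1488799}{50} \approx -29776.0$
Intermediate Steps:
$o = 0$ ($o = 0 \cdot 2 = 0$)
$x{\left(a \right)} = \frac{1}{50}$ ($x{\left(a \right)} = \frac{1}{50 + 0} = \frac{1}{50}$)
$x{\left(-200 \right)} - 29776 = \frac{1}{50} - 29776 = - \frac{1488799}{50}$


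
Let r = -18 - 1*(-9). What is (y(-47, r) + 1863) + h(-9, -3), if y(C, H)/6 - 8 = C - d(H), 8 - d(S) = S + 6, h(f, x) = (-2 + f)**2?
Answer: 1684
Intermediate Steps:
r = -9 (r = -18 + 9 = -9)
d(S) = 2 - S (d(S) = 8 - (S + 6) = 8 - (6 + S) = 8 + (-6 - S) = 2 - S)
y(C, H) = 36 + 6*C + 6*H (y(C, H) = 48 + 6*(C - (2 - H)) = 48 + 6*(C + (-2 + H)) = 48 + 6*(-2 + C + H) = 48 + (-12 + 6*C + 6*H) = 36 + 6*C + 6*H)
(y(-47, r) + 1863) + h(-9, -3) = ((36 + 6*(-47) + 6*(-9)) + 1863) + (-2 - 9)**2 = ((36 - 282 - 54) + 1863) + (-11)**2 = (-300 + 1863) + 121 = 1563 + 121 = 1684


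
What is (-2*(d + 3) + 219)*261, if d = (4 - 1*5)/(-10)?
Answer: 277704/5 ≈ 55541.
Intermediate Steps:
d = ⅒ (d = (4 - 5)*(-⅒) = -1*(-⅒) = ⅒ ≈ 0.10000)
(-2*(d + 3) + 219)*261 = (-2*(⅒ + 3) + 219)*261 = (-2*31/10 + 219)*261 = (-31/5 + 219)*261 = (1064/5)*261 = 277704/5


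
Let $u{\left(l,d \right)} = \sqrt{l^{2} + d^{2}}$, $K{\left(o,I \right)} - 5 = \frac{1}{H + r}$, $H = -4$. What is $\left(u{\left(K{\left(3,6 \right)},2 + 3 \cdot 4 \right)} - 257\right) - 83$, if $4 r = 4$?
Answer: $-340 + \frac{14 \sqrt{10}}{3} \approx -325.24$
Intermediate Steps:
$r = 1$ ($r = \frac{1}{4} \cdot 4 = 1$)
$K{\left(o,I \right)} = \frac{14}{3}$ ($K{\left(o,I \right)} = 5 + \frac{1}{-4 + 1} = 5 + \frac{1}{-3} = 5 - \frac{1}{3} = \frac{14}{3}$)
$u{\left(l,d \right)} = \sqrt{d^{2} + l^{2}}$
$\left(u{\left(K{\left(3,6 \right)},2 + 3 \cdot 4 \right)} - 257\right) - 83 = \left(\sqrt{\left(2 + 3 \cdot 4\right)^{2} + \left(\frac{14}{3}\right)^{2}} - 257\right) - 83 = \left(\sqrt{\left(2 + 12\right)^{2} + \frac{196}{9}} - 257\right) - 83 = \left(\sqrt{14^{2} + \frac{196}{9}} - 257\right) - 83 = \left(\sqrt{196 + \frac{196}{9}} - 257\right) - 83 = \left(\sqrt{\frac{1960}{9}} - 257\right) - 83 = \left(\frac{14 \sqrt{10}}{3} - 257\right) - 83 = \left(-257 + \frac{14 \sqrt{10}}{3}\right) - 83 = -340 + \frac{14 \sqrt{10}}{3}$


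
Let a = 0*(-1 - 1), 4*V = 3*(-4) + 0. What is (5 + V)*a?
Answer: 0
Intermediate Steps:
V = -3 (V = (3*(-4) + 0)/4 = (-12 + 0)/4 = (¼)*(-12) = -3)
a = 0 (a = 0*(-2) = 0)
(5 + V)*a = (5 - 3)*0 = 2*0 = 0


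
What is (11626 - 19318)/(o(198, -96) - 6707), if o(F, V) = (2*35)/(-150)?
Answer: 28845/25153 ≈ 1.1468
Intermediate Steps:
o(F, V) = -7/15 (o(F, V) = 70*(-1/150) = -7/15)
(11626 - 19318)/(o(198, -96) - 6707) = (11626 - 19318)/(-7/15 - 6707) = -7692/(-100612/15) = -7692*(-15/100612) = 28845/25153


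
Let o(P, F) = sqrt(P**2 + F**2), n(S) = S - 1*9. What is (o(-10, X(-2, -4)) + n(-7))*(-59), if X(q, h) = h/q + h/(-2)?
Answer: 944 - 118*sqrt(29) ≈ 308.55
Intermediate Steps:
n(S) = -9 + S (n(S) = S - 9 = -9 + S)
X(q, h) = -h/2 + h/q (X(q, h) = h/q + h*(-1/2) = h/q - h/2 = -h/2 + h/q)
o(P, F) = sqrt(F**2 + P**2)
(o(-10, X(-2, -4)) + n(-7))*(-59) = (sqrt((-1/2*(-4) - 4/(-2))**2 + (-10)**2) + (-9 - 7))*(-59) = (sqrt((2 - 4*(-1/2))**2 + 100) - 16)*(-59) = (sqrt((2 + 2)**2 + 100) - 16)*(-59) = (sqrt(4**2 + 100) - 16)*(-59) = (sqrt(16 + 100) - 16)*(-59) = (sqrt(116) - 16)*(-59) = (2*sqrt(29) - 16)*(-59) = (-16 + 2*sqrt(29))*(-59) = 944 - 118*sqrt(29)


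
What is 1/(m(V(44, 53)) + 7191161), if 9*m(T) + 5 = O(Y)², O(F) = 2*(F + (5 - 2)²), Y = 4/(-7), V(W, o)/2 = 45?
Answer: 441/3171315680 ≈ 1.3906e-7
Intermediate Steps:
V(W, o) = 90 (V(W, o) = 2*45 = 90)
Y = -4/7 (Y = 4*(-⅐) = -4/7 ≈ -0.57143)
O(F) = 18 + 2*F (O(F) = 2*(F + 3²) = 2*(F + 9) = 2*(9 + F) = 18 + 2*F)
m(T) = 13679/441 (m(T) = -5/9 + (18 + 2*(-4/7))²/9 = -5/9 + (18 - 8/7)²/9 = -5/9 + (118/7)²/9 = -5/9 + (⅑)*(13924/49) = -5/9 + 13924/441 = 13679/441)
1/(m(V(44, 53)) + 7191161) = 1/(13679/441 + 7191161) = 1/(3171315680/441) = 441/3171315680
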